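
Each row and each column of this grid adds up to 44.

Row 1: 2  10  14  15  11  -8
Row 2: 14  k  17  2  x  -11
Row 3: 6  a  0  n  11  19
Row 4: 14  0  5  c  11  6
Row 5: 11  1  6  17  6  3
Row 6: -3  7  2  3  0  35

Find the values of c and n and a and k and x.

c = 8, n = -1, a = 9, k = 17, x = 5

Column 5: 11 + 11 + 11 + 6 + 0 = 39, so its missing entry is 44 − 39 = 5.
Row 2: 14 + 17 + 2 + 5 − 11 = 27, so its missing entry is 44 − 27 = 17.
Column 2: 10 + 17 + 0 + 1 + 7 = 35, so its missing entry is 44 − 35 = 9.
Row 3: 6 + 9 + 0 + 11 + 19 = 45, so its missing entry is 44 − 45 = -1.
Row 4: 14 + 0 + 5 + 11 + 6 = 36, so its missing entry is 44 − 36 = 8.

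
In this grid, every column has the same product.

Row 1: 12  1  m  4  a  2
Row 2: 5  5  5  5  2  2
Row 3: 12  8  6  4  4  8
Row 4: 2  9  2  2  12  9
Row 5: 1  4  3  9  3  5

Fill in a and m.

Columns 1 and 6 each multiply to 1440, so every column has product 1440.
Column 5: 2×4×12×3 = 288, so the missing entry is 1440 ÷ 288 = 5.
Column 3: 5×6×2×3 = 180, so the missing entry is 1440 ÷ 180 = 8.

a = 5, m = 8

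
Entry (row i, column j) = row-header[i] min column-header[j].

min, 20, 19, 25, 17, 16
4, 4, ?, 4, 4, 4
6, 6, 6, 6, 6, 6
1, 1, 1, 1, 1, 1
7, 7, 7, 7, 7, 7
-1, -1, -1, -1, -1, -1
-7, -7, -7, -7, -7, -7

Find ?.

4

min(4, 19) = 4.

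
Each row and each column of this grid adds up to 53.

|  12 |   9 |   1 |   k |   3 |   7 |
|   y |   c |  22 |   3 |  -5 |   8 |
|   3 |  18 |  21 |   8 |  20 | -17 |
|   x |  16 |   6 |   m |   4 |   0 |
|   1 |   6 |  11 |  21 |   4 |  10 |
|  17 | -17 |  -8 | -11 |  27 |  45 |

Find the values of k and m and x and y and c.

k = 21, m = 11, x = 16, y = 4, c = 21

Column 2: 9 + 18 + 16 + 6 − 17 = 32, so its missing entry is 53 − 32 = 21.
Row 1: 12 + 9 + 1 + 3 + 7 = 32, so its missing entry is 53 − 32 = 21.
Column 4: 21 + 3 + 8 + 21 − 11 = 42, so its missing entry is 53 − 42 = 11.
Row 4: 16 + 6 + 11 + 4 + 0 = 37, so its missing entry is 53 − 37 = 16.
Row 2: 21 + 22 + 3 − 5 + 8 = 49, so its missing entry is 53 − 49 = 4.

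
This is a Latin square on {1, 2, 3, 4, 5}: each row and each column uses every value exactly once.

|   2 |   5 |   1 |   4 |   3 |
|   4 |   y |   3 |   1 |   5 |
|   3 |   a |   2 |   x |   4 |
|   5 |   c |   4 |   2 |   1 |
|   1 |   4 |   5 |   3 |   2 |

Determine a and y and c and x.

a = 1, y = 2, c = 3, x = 5

At (row 3, col 4): column 4 already has {1, 2, 3, 4}, so the value is 5.
For row 2, column 2: row 2 already has {1, 3, 4, 5}; that leaves 2.
Cell (3,2): row 3 already has {2, 3, 4, 5} → 1.
For row 4, column 2: row 4 already has {1, 2, 4, 5}; that leaves 3.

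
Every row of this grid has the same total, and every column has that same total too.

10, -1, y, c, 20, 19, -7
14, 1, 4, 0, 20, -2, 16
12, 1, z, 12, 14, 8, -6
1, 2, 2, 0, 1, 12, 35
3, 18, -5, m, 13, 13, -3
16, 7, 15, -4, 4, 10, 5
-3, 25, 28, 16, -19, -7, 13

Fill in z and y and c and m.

Rows 2 and 4 both sum to 53, so that's the common total.
Row 5 has 3 + 18 − 5 + 13 + 13 − 3 = 39; the blank must be 53 − 39 = 14.
Column 4 has 0 + 12 + 0 + 14 − 4 + 16 = 38; the blank must be 53 − 38 = 15.
Row 1 has 10 − 1 + 15 + 20 + 19 − 7 = 56; the blank must be 53 − 56 = -3.
Row 3 has 12 + 1 + 12 + 14 + 8 − 6 = 41; the blank must be 53 − 41 = 12.

z = 12, y = -3, c = 15, m = 14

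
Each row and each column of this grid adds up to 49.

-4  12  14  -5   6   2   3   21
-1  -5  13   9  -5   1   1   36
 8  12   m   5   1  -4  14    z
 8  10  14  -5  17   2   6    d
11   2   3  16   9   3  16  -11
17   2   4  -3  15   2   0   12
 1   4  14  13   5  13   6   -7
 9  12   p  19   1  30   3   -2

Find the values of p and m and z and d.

The known cells in row 4 total 52, leaving 49 − 52 = -3 for the blank.
The known cells in column 8 total 46, leaving 49 − 46 = 3 for the blank.
The known cells in row 8 total 72, leaving 49 − 72 = -23 for the blank.
The known cells in row 3 total 39, leaving 49 − 39 = 10 for the blank.

p = -23, m = 10, z = 3, d = -3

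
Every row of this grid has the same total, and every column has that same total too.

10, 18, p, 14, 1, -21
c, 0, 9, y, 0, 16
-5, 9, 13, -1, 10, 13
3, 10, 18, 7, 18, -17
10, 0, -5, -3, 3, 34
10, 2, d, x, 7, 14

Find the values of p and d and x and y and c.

p = 17, d = -13, x = 19, y = 3, c = 11

Rows 3 and 4 both sum to 39, so that's the common total.
The known cells in column 1 total 28, leaving 39 − 28 = 11 for the blank.
The known cells in row 1 total 22, leaving 39 − 22 = 17 for the blank.
The known cells in row 2 total 36, leaving 39 − 36 = 3 for the blank.
The known cells in column 4 total 20, leaving 39 − 20 = 19 for the blank.
The known cells in row 6 total 52, leaving 39 − 52 = -13 for the blank.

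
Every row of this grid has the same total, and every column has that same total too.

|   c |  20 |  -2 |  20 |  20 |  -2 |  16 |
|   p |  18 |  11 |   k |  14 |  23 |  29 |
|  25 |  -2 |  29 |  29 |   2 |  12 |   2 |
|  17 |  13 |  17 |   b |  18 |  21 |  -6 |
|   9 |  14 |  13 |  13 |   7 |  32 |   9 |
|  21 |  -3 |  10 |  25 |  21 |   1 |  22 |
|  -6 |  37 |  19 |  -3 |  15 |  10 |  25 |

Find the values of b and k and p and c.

Rows 3 and 5 both sum to 97, so that's the common total.
Row 4 has 17 + 13 + 17 + 18 + 21 − 6 = 80; the blank must be 97 − 80 = 17.
Column 4 has 20 + 29 + 17 + 13 + 25 − 3 = 101; the blank must be 97 − 101 = -4.
Row 2 has 18 + 11 − 4 + 14 + 23 + 29 = 91; the blank must be 97 − 91 = 6.
Row 1 has 20 − 2 + 20 + 20 − 2 + 16 = 72; the blank must be 97 − 72 = 25.

b = 17, k = -4, p = 6, c = 25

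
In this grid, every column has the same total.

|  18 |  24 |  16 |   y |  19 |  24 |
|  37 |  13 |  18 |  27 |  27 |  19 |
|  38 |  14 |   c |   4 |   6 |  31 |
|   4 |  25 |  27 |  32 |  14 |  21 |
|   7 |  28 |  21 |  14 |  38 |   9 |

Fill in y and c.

y = 27, c = 22

The complete columns each total 104.
Column 4 is missing 104 − 77 = 27 (since 27 + 4 + 32 + 14 = 77).
Column 3 is missing 104 − 82 = 22 (since 16 + 18 + 27 + 21 = 82).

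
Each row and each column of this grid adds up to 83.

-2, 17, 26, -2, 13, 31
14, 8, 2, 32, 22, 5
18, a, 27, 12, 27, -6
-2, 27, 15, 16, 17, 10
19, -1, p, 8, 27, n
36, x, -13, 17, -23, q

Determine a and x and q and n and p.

Row 3: 18 + 27 + 12 + 27 − 6 = 78, so its missing entry is 83 − 78 = 5.
Column 2: 17 + 8 + 5 + 27 − 1 = 56, so its missing entry is 83 − 56 = 27.
Row 6: 36 + 27 − 13 + 17 − 23 = 44, so its missing entry is 83 − 44 = 39.
Column 3: 26 + 2 + 27 + 15 − 13 = 57, so its missing entry is 83 − 57 = 26.
Row 5: 19 − 1 + 26 + 8 + 27 = 79, so its missing entry is 83 − 79 = 4.

a = 5, x = 27, q = 39, n = 4, p = 26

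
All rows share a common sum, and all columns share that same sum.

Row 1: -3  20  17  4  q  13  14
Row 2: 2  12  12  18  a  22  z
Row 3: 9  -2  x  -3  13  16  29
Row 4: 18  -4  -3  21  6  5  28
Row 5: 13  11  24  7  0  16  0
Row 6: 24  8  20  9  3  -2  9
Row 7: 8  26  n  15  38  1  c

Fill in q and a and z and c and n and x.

Rows 4 and 5 both sum to 71, so that's the common total.
Row 1 has -3 + 20 + 17 + 4 + 13 + 14 = 65; the blank must be 71 − 65 = 6.
Column 5 has 6 + 13 + 6 + 0 + 3 + 38 = 66; the blank must be 71 − 66 = 5.
Row 3 has 9 − 2 − 3 + 13 + 16 + 29 = 62; the blank must be 71 − 62 = 9.
Column 3 has 17 + 12 + 9 − 3 + 24 + 20 = 79; the blank must be 71 − 79 = -8.
Row 7 has 8 + 26 − 8 + 15 + 38 + 1 = 80; the blank must be 71 − 80 = -9.
Row 2 has 2 + 12 + 12 + 18 + 5 + 22 = 71; the blank must be 71 − 71 = 0.

q = 6, a = 5, z = 0, c = -9, n = -8, x = 9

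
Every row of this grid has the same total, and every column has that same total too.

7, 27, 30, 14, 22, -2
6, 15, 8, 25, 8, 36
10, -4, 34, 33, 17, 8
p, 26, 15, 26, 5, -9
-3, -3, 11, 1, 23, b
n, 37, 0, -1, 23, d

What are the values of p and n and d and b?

Rows 1 and 2 both sum to 98, so that's the common total.
Row 5 has -3 − 3 + 11 + 1 + 23 = 29; the blank must be 98 − 29 = 69.
Column 6 has -2 + 36 + 8 − 9 + 69 = 102; the blank must be 98 − 102 = -4.
Row 6 has 37 + 0 − 1 + 23 − 4 = 55; the blank must be 98 − 55 = 43.
Row 4 has 26 + 15 + 26 + 5 − 9 = 63; the blank must be 98 − 63 = 35.

p = 35, n = 43, d = -4, b = 69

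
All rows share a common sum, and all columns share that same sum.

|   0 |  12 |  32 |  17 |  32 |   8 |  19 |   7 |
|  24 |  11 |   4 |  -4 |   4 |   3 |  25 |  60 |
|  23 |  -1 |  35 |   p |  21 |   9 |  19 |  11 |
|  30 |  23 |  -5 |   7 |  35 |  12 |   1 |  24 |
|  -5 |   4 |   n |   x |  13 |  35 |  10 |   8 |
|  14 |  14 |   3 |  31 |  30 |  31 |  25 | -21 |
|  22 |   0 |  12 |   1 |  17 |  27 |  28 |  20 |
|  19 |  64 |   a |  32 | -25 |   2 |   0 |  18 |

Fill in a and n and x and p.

Rows 1 and 2 both sum to 127, so that's the common total.
Row 3 has 23 − 1 + 35 + 21 + 9 + 19 + 11 = 117; the blank must be 127 − 117 = 10.
Row 8 has 19 + 64 + 32 − 25 + 2 + 0 + 18 = 110; the blank must be 127 − 110 = 17.
Column 3 has 32 + 4 + 35 − 5 + 3 + 12 + 17 = 98; the blank must be 127 − 98 = 29.
Row 5 has -5 + 4 + 29 + 13 + 35 + 10 + 8 = 94; the blank must be 127 − 94 = 33.

a = 17, n = 29, x = 33, p = 10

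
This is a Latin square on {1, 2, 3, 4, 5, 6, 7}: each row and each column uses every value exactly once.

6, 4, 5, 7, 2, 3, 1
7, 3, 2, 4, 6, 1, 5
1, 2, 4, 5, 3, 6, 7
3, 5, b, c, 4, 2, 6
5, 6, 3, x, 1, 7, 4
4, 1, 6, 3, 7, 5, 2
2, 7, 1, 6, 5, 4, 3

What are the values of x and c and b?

Cell (4,3): column 3 already has {1, 2, 3, 4, 5, 6} → 7.
For row 4, column 4: row 4 already has {2, 3, 4, 5, 6, 7}; that leaves 1.
Cell (5,4): row 5 already has {1, 3, 4, 5, 6, 7} → 2.

x = 2, c = 1, b = 7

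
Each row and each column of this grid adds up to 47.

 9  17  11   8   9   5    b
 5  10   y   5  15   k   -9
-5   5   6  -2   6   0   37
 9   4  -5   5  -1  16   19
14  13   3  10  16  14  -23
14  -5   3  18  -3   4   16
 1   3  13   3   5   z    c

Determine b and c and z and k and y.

Column 3: 11 + 6 − 5 + 3 + 3 + 13 = 31, so its missing entry is 47 − 31 = 16.
Row 2: 5 + 10 + 16 + 5 + 15 − 9 = 42, so its missing entry is 47 − 42 = 5.
Column 6: 5 + 5 + 0 + 16 + 14 + 4 = 44, so its missing entry is 47 − 44 = 3.
Row 1: 9 + 17 + 11 + 8 + 9 + 5 = 59, so its missing entry is 47 − 59 = -12.
Row 7: 1 + 3 + 13 + 3 + 5 + 3 = 28, so its missing entry is 47 − 28 = 19.

b = -12, c = 19, z = 3, k = 5, y = 16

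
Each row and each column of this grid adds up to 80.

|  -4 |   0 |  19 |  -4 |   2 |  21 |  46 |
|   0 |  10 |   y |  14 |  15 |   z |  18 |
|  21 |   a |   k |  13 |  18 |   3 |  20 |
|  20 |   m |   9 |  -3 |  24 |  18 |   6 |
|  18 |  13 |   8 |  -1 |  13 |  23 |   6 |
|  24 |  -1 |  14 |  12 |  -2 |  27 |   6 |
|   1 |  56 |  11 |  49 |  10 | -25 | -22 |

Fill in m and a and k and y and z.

Column 6: 21 + 3 + 18 + 23 + 27 − 25 = 67, so its missing entry is 80 − 67 = 13.
Row 2: 0 + 10 + 14 + 15 + 13 + 18 = 70, so its missing entry is 80 − 70 = 10.
Row 4: 20 + 9 − 3 + 24 + 18 + 6 = 74, so its missing entry is 80 − 74 = 6.
Column 2: 0 + 10 + 6 + 13 − 1 + 56 = 84, so its missing entry is 80 − 84 = -4.
Row 3: 21 − 4 + 13 + 18 + 3 + 20 = 71, so its missing entry is 80 − 71 = 9.

m = 6, a = -4, k = 9, y = 10, z = 13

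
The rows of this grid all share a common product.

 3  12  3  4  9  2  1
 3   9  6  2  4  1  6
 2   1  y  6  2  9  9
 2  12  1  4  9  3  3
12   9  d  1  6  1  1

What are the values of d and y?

Rows 1 and 2 each multiply to 7776, so every row has product 7776.
Row 5: 12×9×1×6×1×1 = 648, so the missing entry is 7776 ÷ 648 = 12.
Row 3: 2×1×6×2×9×9 = 1944, so the missing entry is 7776 ÷ 1944 = 4.

d = 12, y = 4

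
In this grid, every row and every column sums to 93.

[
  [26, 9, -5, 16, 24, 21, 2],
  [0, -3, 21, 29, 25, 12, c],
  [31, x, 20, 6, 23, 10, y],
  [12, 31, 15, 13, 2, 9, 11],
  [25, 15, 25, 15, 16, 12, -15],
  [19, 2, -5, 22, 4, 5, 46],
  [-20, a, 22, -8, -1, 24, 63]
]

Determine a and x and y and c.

a = 13, x = 26, y = -23, c = 9

The known cells in row 7 total 80, leaving 93 − 80 = 13 for the blank.
The known cells in row 2 total 84, leaving 93 − 84 = 9 for the blank.
The known cells in column 7 total 116, leaving 93 − 116 = -23 for the blank.
The known cells in row 3 total 67, leaving 93 − 67 = 26 for the blank.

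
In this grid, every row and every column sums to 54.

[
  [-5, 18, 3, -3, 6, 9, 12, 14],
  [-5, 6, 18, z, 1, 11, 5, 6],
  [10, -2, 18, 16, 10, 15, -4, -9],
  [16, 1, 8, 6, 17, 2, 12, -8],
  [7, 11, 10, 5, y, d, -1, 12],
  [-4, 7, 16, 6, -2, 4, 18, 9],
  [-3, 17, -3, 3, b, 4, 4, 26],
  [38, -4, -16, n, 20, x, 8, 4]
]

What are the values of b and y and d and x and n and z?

b = 6, y = -4, d = 14, x = -5, n = 9, z = 12

The known cells in row 7 total 48, leaving 54 − 48 = 6 for the blank.
The known cells in column 5 total 58, leaving 54 − 58 = -4 for the blank.
The known cells in row 5 total 40, leaving 54 − 40 = 14 for the blank.
The known cells in column 6 total 59, leaving 54 − 59 = -5 for the blank.
The known cells in row 8 total 45, leaving 54 − 45 = 9 for the blank.
The known cells in row 2 total 42, leaving 54 − 42 = 12 for the blank.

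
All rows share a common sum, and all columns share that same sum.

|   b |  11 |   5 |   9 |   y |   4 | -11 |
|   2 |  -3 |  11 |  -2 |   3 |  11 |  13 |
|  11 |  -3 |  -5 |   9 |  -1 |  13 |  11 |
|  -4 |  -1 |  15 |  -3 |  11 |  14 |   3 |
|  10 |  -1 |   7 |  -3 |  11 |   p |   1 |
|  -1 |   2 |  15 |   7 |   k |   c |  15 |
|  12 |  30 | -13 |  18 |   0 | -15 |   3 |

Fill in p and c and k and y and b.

Rows 2 and 3 both sum to 35, so that's the common total.
Column 1 has 2 + 11 − 4 + 10 − 1 + 12 = 30; the blank must be 35 − 30 = 5.
Row 1 has 5 + 11 + 5 + 9 + 4 − 11 = 23; the blank must be 35 − 23 = 12.
Column 5 has 12 + 3 − 1 + 11 + 11 + 0 = 36; the blank must be 35 − 36 = -1.
Row 6 has -1 + 2 + 15 + 7 − 1 + 15 = 37; the blank must be 35 − 37 = -2.
Row 5 has 10 − 1 + 7 − 3 + 11 + 1 = 25; the blank must be 35 − 25 = 10.

p = 10, c = -2, k = -1, y = 12, b = 5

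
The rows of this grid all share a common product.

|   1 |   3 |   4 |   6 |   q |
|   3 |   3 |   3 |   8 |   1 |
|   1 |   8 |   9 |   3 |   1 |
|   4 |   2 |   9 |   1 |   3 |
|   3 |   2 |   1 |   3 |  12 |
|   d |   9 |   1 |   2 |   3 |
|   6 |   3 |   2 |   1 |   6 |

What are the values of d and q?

d = 4, q = 3

Rows 4 and 5 each multiply to 216, so every row has product 216.
Row 6: 9×1×2×3 = 54, so the missing entry is 216 ÷ 54 = 4.
Row 1: 1×3×4×6 = 72, so the missing entry is 216 ÷ 72 = 3.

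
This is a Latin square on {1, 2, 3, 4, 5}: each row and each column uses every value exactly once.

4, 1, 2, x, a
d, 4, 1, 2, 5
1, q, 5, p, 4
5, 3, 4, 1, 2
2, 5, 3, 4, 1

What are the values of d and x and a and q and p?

At (row 1, col 5): column 5 already has {1, 2, 4, 5}, so the value is 3.
Cell (3,2): column 2 already has {1, 3, 4, 5} → 2.
Cell (1,4): row 1 already has {1, 2, 3, 4} → 5.
Cell (3,4): row 3 already has {1, 2, 4, 5} → 3.
Cell (2,1): row 2 already has {1, 2, 4, 5} → 3.

d = 3, x = 5, a = 3, q = 2, p = 3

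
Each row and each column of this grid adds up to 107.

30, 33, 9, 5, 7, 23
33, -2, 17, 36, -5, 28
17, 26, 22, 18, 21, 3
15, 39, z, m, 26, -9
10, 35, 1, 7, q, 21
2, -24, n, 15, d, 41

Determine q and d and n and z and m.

q = 33, d = 25, n = 48, z = 10, m = 26

The known cells in row 5 total 74, leaving 107 − 74 = 33 for the blank.
The known cells in column 5 total 82, leaving 107 − 82 = 25 for the blank.
The known cells in column 4 total 81, leaving 107 − 81 = 26 for the blank.
The known cells in row 4 total 97, leaving 107 − 97 = 10 for the blank.
The known cells in row 6 total 59, leaving 107 − 59 = 48 for the blank.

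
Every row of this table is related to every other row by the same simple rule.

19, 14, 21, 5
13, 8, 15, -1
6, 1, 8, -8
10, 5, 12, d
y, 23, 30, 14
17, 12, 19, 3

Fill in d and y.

The difference between any two rows is the same in every column — this is an addition table with the headers hidden.
Row 4 minus row 1 is 12 − 21 = -9, so its entry in column 4 is 5 + (-9) = -4.
Row 5 minus row 1 is 30 − 21 = 9, so its entry in column 1 is 19 + 9 = 28.

d = -4, y = 28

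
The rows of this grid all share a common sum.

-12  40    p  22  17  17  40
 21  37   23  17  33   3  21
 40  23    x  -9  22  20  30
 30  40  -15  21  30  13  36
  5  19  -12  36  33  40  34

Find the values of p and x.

p = 31, x = 29

Row 4 sums to 155 and so does row 5; that's the common total.
In row 1 the known cells total 124, leaving 155 − 124 = 31.
In row 3 the known cells total 126, leaving 155 − 126 = 29.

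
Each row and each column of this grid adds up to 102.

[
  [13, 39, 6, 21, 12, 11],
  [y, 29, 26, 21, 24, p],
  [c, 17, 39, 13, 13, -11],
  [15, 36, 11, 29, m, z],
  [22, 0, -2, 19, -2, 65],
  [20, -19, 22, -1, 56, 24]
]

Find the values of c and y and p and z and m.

c = 31, y = 1, p = 1, z = 12, m = -1

Column 5 has 12 + 24 + 13 − 2 + 56 = 103; the blank must be 102 − 103 = -1.
Row 3 has 17 + 39 + 13 + 13 − 11 = 71; the blank must be 102 − 71 = 31.
Column 1 has 13 + 31 + 15 + 22 + 20 = 101; the blank must be 102 − 101 = 1.
Row 2 has 1 + 29 + 26 + 21 + 24 = 101; the blank must be 102 − 101 = 1.
Row 4 has 15 + 36 + 11 + 29 − 1 = 90; the blank must be 102 − 90 = 12.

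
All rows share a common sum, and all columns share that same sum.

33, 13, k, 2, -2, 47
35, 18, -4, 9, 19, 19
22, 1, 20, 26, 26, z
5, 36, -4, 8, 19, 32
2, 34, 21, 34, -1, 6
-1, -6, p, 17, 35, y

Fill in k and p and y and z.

k = 3, p = 60, y = -9, z = 1

Rows 2 and 4 both sum to 96, so that's the common total.
Row 1: 33 + 13 + 2 − 2 + 47 = 93, so its missing entry is 96 − 93 = 3.
Row 3: 22 + 1 + 20 + 26 + 26 = 95, so its missing entry is 96 − 95 = 1.
Column 6: 47 + 19 + 1 + 32 + 6 = 105, so its missing entry is 96 − 105 = -9.
Row 6: -1 − 6 + 17 + 35 − 9 = 36, so its missing entry is 96 − 36 = 60.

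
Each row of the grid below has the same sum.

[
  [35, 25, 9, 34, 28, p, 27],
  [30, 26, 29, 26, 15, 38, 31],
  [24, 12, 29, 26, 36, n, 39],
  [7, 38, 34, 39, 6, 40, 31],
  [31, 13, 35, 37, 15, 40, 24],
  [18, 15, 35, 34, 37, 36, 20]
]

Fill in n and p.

n = 29, p = 37

Row 2 sums to 195 and so does row 6; that's the common total.
In row 3 the known cells total 166, leaving 195 − 166 = 29.
In row 1 the known cells total 158, leaving 195 − 158 = 37.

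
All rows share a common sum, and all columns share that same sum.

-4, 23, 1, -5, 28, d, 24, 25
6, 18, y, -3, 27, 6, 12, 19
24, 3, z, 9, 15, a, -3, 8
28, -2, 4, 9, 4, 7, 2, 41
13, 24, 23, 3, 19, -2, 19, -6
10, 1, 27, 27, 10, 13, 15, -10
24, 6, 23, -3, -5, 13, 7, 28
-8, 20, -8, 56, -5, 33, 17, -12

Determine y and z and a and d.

y = 8, z = 15, a = 22, d = 1

Rows 4 and 5 both sum to 93, so that's the common total.
Row 2: 6 + 18 − 3 + 27 + 6 + 12 + 19 = 85, so its missing entry is 93 − 85 = 8.
Row 1: -4 + 23 + 1 − 5 + 28 + 24 + 25 = 92, so its missing entry is 93 − 92 = 1.
Column 6: 1 + 6 + 7 − 2 + 13 + 13 + 33 = 71, so its missing entry is 93 − 71 = 22.
Row 3: 24 + 3 + 9 + 15 + 22 − 3 + 8 = 78, so its missing entry is 93 − 78 = 15.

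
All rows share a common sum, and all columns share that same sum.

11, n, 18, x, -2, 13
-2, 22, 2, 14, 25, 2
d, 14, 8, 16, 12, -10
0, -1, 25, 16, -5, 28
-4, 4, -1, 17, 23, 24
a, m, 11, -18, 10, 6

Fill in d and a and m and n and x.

Rows 2 and 4 both sum to 63, so that's the common total.
The known cells in column 4 total 45, leaving 63 − 45 = 18 for the blank.
The known cells in row 1 total 58, leaving 63 − 58 = 5 for the blank.
The known cells in row 3 total 40, leaving 63 − 40 = 23 for the blank.
The known cells in column 2 total 44, leaving 63 − 44 = 19 for the blank.
The known cells in row 6 total 28, leaving 63 − 28 = 35 for the blank.

d = 23, a = 35, m = 19, n = 5, x = 18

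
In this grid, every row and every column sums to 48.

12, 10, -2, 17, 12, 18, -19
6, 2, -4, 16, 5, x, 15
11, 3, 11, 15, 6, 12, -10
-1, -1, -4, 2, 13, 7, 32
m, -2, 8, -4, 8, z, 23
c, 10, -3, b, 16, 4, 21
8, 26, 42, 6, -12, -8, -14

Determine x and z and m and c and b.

x = 8, z = 7, m = 8, c = 4, b = -4

The known cells in row 2 total 40, leaving 48 − 40 = 8 for the blank.
The known cells in column 6 total 41, leaving 48 − 41 = 7 for the blank.
The known cells in row 5 total 40, leaving 48 − 40 = 8 for the blank.
The known cells in column 1 total 44, leaving 48 − 44 = 4 for the blank.
The known cells in row 6 total 52, leaving 48 − 52 = -4 for the blank.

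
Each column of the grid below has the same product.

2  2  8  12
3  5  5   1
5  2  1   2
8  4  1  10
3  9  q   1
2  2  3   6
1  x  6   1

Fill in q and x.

q = 2, x = 1

Columns 1 and 4 each multiply to 1440, so every column has product 1440.
Column 3: 8×5×1×1×3×6 = 720, so the missing entry is 1440 ÷ 720 = 2.
Column 2: 2×5×2×4×9×2 = 1440, so the missing entry is 1440 ÷ 1440 = 1.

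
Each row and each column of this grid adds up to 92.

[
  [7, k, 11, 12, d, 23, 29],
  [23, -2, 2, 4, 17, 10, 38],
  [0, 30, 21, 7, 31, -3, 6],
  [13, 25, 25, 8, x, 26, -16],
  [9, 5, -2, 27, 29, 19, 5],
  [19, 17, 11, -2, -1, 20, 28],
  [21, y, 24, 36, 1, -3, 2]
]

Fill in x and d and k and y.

Row 7: 21 + 24 + 36 + 1 − 3 + 2 = 81, so its missing entry is 92 − 81 = 11.
Column 2: -2 + 30 + 25 + 5 + 17 + 11 = 86, so its missing entry is 92 − 86 = 6.
Row 1: 7 + 6 + 11 + 12 + 23 + 29 = 88, so its missing entry is 92 − 88 = 4.
Row 4: 13 + 25 + 25 + 8 + 26 − 16 = 81, so its missing entry is 92 − 81 = 11.

x = 11, d = 4, k = 6, y = 11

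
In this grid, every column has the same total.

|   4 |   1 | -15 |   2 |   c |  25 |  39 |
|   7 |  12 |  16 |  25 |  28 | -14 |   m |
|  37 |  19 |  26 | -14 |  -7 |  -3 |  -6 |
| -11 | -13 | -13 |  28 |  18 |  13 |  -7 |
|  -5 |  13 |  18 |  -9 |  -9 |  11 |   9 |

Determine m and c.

Column 4 sums to 32 and so does column 6; that's the common total.
In column 7 the known cells total 35, leaving 32 − 35 = -3.
In column 5 the known cells total 30, leaving 32 − 30 = 2.

m = -3, c = 2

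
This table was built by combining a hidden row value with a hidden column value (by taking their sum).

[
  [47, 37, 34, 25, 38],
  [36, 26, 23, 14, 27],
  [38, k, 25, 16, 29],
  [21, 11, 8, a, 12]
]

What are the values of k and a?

The difference between any two rows is the same in every column — this is an addition table with the headers hidden.
Row 3 minus row 1 is 25 − 34 = -9, so its entry in column 2 is 37 + (-9) = 28.
Row 4 minus row 1 is 8 − 34 = -26, so its entry in column 4 is 25 + (-26) = -1.

k = 28, a = -1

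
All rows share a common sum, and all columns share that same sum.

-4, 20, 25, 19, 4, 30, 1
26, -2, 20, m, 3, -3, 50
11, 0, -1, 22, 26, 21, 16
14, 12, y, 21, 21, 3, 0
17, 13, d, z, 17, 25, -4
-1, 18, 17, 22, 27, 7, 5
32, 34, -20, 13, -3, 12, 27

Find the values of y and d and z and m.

y = 24, d = 30, z = -3, m = 1

Rows 1 and 3 both sum to 95, so that's the common total.
Row 4 has 14 + 12 + 21 + 21 + 3 + 0 = 71; the blank must be 95 − 71 = 24.
Row 2 has 26 − 2 + 20 + 3 − 3 + 50 = 94; the blank must be 95 − 94 = 1.
Column 3 has 25 + 20 − 1 + 24 + 17 − 20 = 65; the blank must be 95 − 65 = 30.
Row 5 has 17 + 13 + 30 + 17 + 25 − 4 = 98; the blank must be 95 − 98 = -3.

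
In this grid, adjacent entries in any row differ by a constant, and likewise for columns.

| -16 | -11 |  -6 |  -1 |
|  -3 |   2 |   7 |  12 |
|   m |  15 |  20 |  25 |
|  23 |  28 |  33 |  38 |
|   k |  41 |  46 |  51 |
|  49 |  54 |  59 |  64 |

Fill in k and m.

k = 36, m = 10

Along each row the entries change by 5 per step; down each column they change by 13.
Row 5: from 41 at column 2, stepping by 5 to column 1 gives 36.
Row 3: from 15 at column 2, stepping by 5 to column 1 gives 10.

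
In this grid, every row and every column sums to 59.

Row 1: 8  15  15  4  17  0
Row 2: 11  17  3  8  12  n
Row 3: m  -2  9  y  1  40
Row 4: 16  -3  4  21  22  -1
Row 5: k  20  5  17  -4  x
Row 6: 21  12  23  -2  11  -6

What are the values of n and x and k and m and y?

n = 8, x = 18, k = 3, m = 0, y = 11

The known cells in row 2 total 51, leaving 59 − 51 = 8 for the blank.
The known cells in column 4 total 48, leaving 59 − 48 = 11 for the blank.
The known cells in row 3 total 59, leaving 59 − 59 = 0 for the blank.
The known cells in column 1 total 56, leaving 59 − 56 = 3 for the blank.
The known cells in row 5 total 41, leaving 59 − 41 = 18 for the blank.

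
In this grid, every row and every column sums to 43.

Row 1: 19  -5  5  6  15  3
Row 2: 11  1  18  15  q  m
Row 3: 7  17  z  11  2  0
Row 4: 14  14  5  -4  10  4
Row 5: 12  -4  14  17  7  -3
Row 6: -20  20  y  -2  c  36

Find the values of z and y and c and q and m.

Column 6: 3 + 0 + 4 − 3 + 36 = 40, so its missing entry is 43 − 40 = 3.
Row 2: 11 + 1 + 18 + 15 + 3 = 48, so its missing entry is 43 − 48 = -5.
Column 5: 15 − 5 + 2 + 10 + 7 = 29, so its missing entry is 43 − 29 = 14.
Row 3: 7 + 17 + 11 + 2 + 0 = 37, so its missing entry is 43 − 37 = 6.
Row 6: -20 + 20 − 2 + 14 + 36 = 48, so its missing entry is 43 − 48 = -5.

z = 6, y = -5, c = 14, q = -5, m = 3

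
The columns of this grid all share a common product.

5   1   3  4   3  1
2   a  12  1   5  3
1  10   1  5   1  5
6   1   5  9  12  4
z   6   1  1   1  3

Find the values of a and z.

a = 3, z = 3

Columns 3 and 5 each multiply to 180, so every column has product 180.
Column 2: 1×10×1×6 = 60, so the missing entry is 180 ÷ 60 = 3.
Column 1: 5×2×1×6 = 60, so the missing entry is 180 ÷ 60 = 3.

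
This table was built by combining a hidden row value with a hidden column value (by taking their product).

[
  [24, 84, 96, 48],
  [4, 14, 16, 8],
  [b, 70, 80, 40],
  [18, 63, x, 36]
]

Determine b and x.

b = 20, x = 72

Each row is a constant multiple of every other row — this is a multiplication table with the headers hidden.
Row 3 is 40/48 = 5/6 times row 1, so its entry in column 1 is 24 × 5/6 = 20.
Row 4 is 36/48 = 3/4 times row 1, so its entry in column 3 is 96 × 3/4 = 72.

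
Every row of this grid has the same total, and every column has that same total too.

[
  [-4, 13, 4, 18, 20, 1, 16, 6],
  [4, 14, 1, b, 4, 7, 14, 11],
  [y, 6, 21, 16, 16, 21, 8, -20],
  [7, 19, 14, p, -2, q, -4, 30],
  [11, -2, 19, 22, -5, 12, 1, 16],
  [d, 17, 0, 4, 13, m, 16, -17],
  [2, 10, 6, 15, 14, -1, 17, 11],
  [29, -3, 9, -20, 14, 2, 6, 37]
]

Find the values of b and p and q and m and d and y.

Rows 1 and 5 both sum to 74, so that's the common total.
The known cells in row 3 total 68, leaving 74 − 68 = 6 for the blank.
The known cells in column 1 total 55, leaving 74 − 55 = 19 for the blank.
The known cells in row 6 total 52, leaving 74 − 52 = 22 for the blank.
The known cells in row 2 total 55, leaving 74 − 55 = 19 for the blank.
The known cells in column 4 total 74, leaving 74 − 74 = 0 for the blank.
The known cells in row 4 total 64, leaving 74 − 64 = 10 for the blank.

b = 19, p = 0, q = 10, m = 22, d = 19, y = 6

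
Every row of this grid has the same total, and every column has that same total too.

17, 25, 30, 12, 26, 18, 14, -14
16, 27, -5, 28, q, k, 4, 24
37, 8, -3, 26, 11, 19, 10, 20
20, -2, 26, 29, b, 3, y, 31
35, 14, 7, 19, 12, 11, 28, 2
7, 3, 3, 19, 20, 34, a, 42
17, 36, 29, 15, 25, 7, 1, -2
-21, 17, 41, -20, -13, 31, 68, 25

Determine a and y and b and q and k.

Rows 1 and 3 both sum to 128, so that's the common total.
Column 6 has 18 + 19 + 3 + 11 + 34 + 7 + 31 = 123; the blank must be 128 − 123 = 5.
Row 2 has 16 + 27 − 5 + 28 + 5 + 4 + 24 = 99; the blank must be 128 − 99 = 29.
Column 5 has 26 + 29 + 11 + 12 + 20 + 25 − 13 = 110; the blank must be 128 − 110 = 18.
Row 6 has 7 + 3 + 3 + 19 + 20 + 34 + 42 = 128; the blank must be 128 − 128 = 0.
Row 4 has 20 − 2 + 26 + 29 + 18 + 3 + 31 = 125; the blank must be 128 − 125 = 3.

a = 0, y = 3, b = 18, q = 29, k = 5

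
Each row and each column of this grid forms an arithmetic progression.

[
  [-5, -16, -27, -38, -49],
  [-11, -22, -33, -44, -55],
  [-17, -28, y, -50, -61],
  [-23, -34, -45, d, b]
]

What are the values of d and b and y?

d = -56, b = -67, y = -39

Along each row the entries change by -11 per step; down each column they change by -6.
Row 4: from -23 at column 1, stepping by -11 to column 4 gives -56.
Row 4: from -23 at column 1, stepping by -11 to column 5 gives -67.
Row 3: from -17 at column 1, stepping by -11 to column 3 gives -39.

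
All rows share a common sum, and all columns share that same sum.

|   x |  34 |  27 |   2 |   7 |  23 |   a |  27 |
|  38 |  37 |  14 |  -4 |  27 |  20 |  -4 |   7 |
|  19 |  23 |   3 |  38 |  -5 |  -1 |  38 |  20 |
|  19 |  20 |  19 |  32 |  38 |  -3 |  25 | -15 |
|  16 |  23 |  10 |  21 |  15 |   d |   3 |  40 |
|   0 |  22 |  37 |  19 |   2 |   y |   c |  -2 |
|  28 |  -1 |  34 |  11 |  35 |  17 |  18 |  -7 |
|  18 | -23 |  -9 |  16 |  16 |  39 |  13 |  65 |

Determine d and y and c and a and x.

d = 7, y = 33, c = 24, a = 18, x = -3

Rows 2 and 3 both sum to 135, so that's the common total.
Column 1: 38 + 19 + 19 + 16 + 0 + 28 + 18 = 138, so its missing entry is 135 − 138 = -3.
Row 1: -3 + 34 + 27 + 2 + 7 + 23 + 27 = 117, so its missing entry is 135 − 117 = 18.
Row 5: 16 + 23 + 10 + 21 + 15 + 3 + 40 = 128, so its missing entry is 135 − 128 = 7.
Column 6: 23 + 20 − 1 − 3 + 7 + 17 + 39 = 102, so its missing entry is 135 − 102 = 33.
Row 6: 0 + 22 + 37 + 19 + 2 + 33 − 2 = 111, so its missing entry is 135 − 111 = 24.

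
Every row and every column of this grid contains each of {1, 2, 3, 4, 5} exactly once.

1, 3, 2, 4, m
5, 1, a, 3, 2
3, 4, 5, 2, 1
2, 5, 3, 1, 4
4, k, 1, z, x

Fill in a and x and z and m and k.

For row 2, column 3: row 2 already has {1, 2, 3, 5}; that leaves 4.
Cell (1,5): row 1 already has {1, 2, 3, 4} → 5.
Cell (5,5): column 5 already has {1, 2, 4, 5} → 3.
At (row 5, col 4): column 4 already has {1, 2, 3, 4}, so the value is 5.
At (row 5, col 2): row 5 already has {1, 3, 4, 5}, so the value is 2.

a = 4, x = 3, z = 5, m = 5, k = 2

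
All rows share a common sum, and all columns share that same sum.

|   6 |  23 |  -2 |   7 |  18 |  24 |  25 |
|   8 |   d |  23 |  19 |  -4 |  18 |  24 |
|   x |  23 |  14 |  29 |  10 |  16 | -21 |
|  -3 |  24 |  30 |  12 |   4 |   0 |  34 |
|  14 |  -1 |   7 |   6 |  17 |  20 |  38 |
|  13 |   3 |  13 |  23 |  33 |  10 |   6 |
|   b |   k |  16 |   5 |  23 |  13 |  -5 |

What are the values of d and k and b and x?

Rows 1 and 4 both sum to 101, so that's the common total.
Row 2: 8 + 23 + 19 − 4 + 18 + 24 = 88, so its missing entry is 101 − 88 = 13.
Column 2: 23 + 13 + 23 + 24 − 1 + 3 = 85, so its missing entry is 101 − 85 = 16.
Row 3: 23 + 14 + 29 + 10 + 16 − 21 = 71, so its missing entry is 101 − 71 = 30.
Row 7: 16 + 16 + 5 + 23 + 13 − 5 = 68, so its missing entry is 101 − 68 = 33.

d = 13, k = 16, b = 33, x = 30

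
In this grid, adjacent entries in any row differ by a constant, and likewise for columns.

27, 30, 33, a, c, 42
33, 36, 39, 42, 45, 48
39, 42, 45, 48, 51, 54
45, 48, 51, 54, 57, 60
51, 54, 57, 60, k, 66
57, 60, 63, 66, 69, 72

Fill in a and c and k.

a = 36, c = 39, k = 63

Along each row the entries change by 3 per step; down each column they change by 6.
Row 1: from 27 at column 1, stepping by 3 to column 4 gives 36.
Row 1: from 27 at column 1, stepping by 3 to column 5 gives 39.
Row 5: from 51 at column 1, stepping by 3 to column 5 gives 63.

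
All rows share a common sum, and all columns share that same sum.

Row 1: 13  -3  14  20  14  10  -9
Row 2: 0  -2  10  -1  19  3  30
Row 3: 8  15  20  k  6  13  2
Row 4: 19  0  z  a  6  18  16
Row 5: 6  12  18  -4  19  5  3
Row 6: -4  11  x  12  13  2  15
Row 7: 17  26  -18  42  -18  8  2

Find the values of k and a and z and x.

Rows 1 and 2 both sum to 59, so that's the common total.
Row 3 has 8 + 15 + 20 + 6 + 13 + 2 = 64; the blank must be 59 − 64 = -5.
Column 4 has 20 − 1 − 5 − 4 + 12 + 42 = 64; the blank must be 59 − 64 = -5.
Row 4 has 19 + 0 − 5 + 6 + 18 + 16 = 54; the blank must be 59 − 54 = 5.
Row 6 has -4 + 11 + 12 + 13 + 2 + 15 = 49; the blank must be 59 − 49 = 10.

k = -5, a = -5, z = 5, x = 10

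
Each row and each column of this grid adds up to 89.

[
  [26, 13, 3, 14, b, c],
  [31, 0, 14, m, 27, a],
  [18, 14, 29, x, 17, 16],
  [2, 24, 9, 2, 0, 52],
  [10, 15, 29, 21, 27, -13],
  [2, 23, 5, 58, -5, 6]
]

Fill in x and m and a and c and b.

Column 5: 27 + 17 + 0 + 27 − 5 = 66, so its missing entry is 89 − 66 = 23.
Row 3: 18 + 14 + 29 + 17 + 16 = 94, so its missing entry is 89 − 94 = -5.
Row 1: 26 + 13 + 3 + 14 + 23 = 79, so its missing entry is 89 − 79 = 10.
Column 6: 10 + 16 + 52 − 13 + 6 = 71, so its missing entry is 89 − 71 = 18.
Row 2: 31 + 0 + 14 + 27 + 18 = 90, so its missing entry is 89 − 90 = -1.

x = -5, m = -1, a = 18, c = 10, b = 23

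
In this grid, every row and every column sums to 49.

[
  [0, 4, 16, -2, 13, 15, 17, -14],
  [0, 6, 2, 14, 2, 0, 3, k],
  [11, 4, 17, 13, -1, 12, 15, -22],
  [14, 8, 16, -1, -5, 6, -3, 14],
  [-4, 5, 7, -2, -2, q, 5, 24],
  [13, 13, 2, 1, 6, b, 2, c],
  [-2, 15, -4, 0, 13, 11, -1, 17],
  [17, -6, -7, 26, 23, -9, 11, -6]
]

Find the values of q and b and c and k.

q = 16, b = -2, c = 14, k = 22

The known cells in row 2 total 27, leaving 49 − 27 = 22 for the blank.
The known cells in row 5 total 33, leaving 49 − 33 = 16 for the blank.
The known cells in column 6 total 51, leaving 49 − 51 = -2 for the blank.
The known cells in row 6 total 35, leaving 49 − 35 = 14 for the blank.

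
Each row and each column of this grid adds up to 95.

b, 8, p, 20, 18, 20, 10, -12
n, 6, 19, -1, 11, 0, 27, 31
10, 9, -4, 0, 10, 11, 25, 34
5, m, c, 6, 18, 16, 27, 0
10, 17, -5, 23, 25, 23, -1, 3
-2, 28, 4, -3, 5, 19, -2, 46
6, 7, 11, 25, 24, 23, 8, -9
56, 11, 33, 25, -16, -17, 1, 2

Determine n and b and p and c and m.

The known cells in column 2 total 86, leaving 95 − 86 = 9 for the blank.
The known cells in row 2 total 93, leaving 95 − 93 = 2 for the blank.
The known cells in column 1 total 87, leaving 95 − 87 = 8 for the blank.
The known cells in row 1 total 72, leaving 95 − 72 = 23 for the blank.
The known cells in row 4 total 81, leaving 95 − 81 = 14 for the blank.

n = 2, b = 8, p = 23, c = 14, m = 9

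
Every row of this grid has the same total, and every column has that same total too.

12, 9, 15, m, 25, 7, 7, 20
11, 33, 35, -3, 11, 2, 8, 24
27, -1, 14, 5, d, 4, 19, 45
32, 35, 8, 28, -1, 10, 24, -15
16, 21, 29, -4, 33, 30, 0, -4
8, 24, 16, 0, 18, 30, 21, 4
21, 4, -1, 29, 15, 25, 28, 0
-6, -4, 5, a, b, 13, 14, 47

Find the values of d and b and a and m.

Rows 2 and 4 both sum to 121, so that's the common total.
Row 3 has 27 − 1 + 14 + 5 + 4 + 19 + 45 = 113; the blank must be 121 − 113 = 8.
Column 5 has 25 + 11 + 8 − 1 + 33 + 18 + 15 = 109; the blank must be 121 − 109 = 12.
Row 1 has 12 + 9 + 15 + 25 + 7 + 7 + 20 = 95; the blank must be 121 − 95 = 26.
Row 8 has -6 − 4 + 5 + 12 + 13 + 14 + 47 = 81; the blank must be 121 − 81 = 40.

d = 8, b = 12, a = 40, m = 26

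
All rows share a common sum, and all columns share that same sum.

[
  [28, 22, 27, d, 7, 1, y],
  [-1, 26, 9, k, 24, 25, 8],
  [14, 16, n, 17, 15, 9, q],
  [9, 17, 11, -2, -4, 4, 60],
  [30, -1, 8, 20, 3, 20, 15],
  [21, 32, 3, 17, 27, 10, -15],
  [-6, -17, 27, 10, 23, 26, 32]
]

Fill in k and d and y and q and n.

k = 4, d = 29, y = -19, q = 14, n = 10

Rows 4 and 5 both sum to 95, so that's the common total.
Column 3 has 27 + 9 + 11 + 8 + 3 + 27 = 85; the blank must be 95 − 85 = 10.
Row 3 has 14 + 16 + 10 + 17 + 15 + 9 = 81; the blank must be 95 − 81 = 14.
Column 7 has 8 + 14 + 60 + 15 − 15 + 32 = 114; the blank must be 95 − 114 = -19.
Row 1 has 28 + 22 + 27 + 7 + 1 − 19 = 66; the blank must be 95 − 66 = 29.
Row 2 has -1 + 26 + 9 + 24 + 25 + 8 = 91; the blank must be 95 − 91 = 4.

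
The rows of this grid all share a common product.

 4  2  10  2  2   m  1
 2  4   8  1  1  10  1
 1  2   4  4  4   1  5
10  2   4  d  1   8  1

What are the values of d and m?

d = 1, m = 2

Rows 2 and 3 each multiply to 640, so every row has product 640.
Row 4: 10×2×4×1×8×1 = 640, so the missing entry is 640 ÷ 640 = 1.
Row 1: 4×2×10×2×2×1 = 320, so the missing entry is 640 ÷ 320 = 2.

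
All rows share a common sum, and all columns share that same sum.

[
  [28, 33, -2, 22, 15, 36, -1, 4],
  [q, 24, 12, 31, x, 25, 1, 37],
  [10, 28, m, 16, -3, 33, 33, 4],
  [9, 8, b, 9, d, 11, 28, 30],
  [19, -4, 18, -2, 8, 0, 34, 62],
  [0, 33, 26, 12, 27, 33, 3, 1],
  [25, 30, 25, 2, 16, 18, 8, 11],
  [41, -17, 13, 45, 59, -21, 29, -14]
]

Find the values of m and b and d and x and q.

m = 14, b = 29, d = 11, x = 2, q = 3

Rows 1 and 5 both sum to 135, so that's the common total.
The known cells in row 3 total 121, leaving 135 − 121 = 14 for the blank.
The known cells in column 1 total 132, leaving 135 − 132 = 3 for the blank.
The known cells in row 2 total 133, leaving 135 − 133 = 2 for the blank.
The known cells in column 5 total 124, leaving 135 − 124 = 11 for the blank.
The known cells in row 4 total 106, leaving 135 − 106 = 29 for the blank.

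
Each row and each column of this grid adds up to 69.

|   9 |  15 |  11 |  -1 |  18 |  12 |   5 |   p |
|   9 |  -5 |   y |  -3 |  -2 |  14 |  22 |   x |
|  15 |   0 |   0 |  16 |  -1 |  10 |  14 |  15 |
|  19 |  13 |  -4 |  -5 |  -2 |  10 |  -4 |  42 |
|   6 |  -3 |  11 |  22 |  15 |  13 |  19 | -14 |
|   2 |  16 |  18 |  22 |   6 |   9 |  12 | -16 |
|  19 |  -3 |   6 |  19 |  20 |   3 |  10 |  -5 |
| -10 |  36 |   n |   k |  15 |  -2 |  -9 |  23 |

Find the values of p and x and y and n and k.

p = 0, x = 24, y = 10, n = 17, k = -1

The known cells in row 1 total 69, leaving 69 − 69 = 0 for the blank.
The known cells in column 4 total 70, leaving 69 − 70 = -1 for the blank.
The known cells in column 8 total 45, leaving 69 − 45 = 24 for the blank.
The known cells in row 2 total 59, leaving 69 − 59 = 10 for the blank.
The known cells in row 8 total 52, leaving 69 − 52 = 17 for the blank.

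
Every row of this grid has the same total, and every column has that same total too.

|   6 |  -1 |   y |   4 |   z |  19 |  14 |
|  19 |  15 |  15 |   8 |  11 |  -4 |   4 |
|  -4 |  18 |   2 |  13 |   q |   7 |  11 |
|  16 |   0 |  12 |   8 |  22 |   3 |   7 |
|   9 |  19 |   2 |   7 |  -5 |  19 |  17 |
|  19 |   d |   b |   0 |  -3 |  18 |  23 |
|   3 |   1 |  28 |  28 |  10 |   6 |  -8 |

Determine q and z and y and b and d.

Rows 2 and 4 both sum to 68, so that's the common total.
Row 3: -4 + 18 + 2 + 13 + 7 + 11 = 47, so its missing entry is 68 − 47 = 21.
Column 5: 11 + 21 + 22 − 5 − 3 + 10 = 56, so its missing entry is 68 − 56 = 12.
Column 2: -1 + 15 + 18 + 0 + 19 + 1 = 52, so its missing entry is 68 − 52 = 16.
Row 1: 6 − 1 + 4 + 12 + 19 + 14 = 54, so its missing entry is 68 − 54 = 14.
Row 6: 19 + 16 + 0 − 3 + 18 + 23 = 73, so its missing entry is 68 − 73 = -5.

q = 21, z = 12, y = 14, b = -5, d = 16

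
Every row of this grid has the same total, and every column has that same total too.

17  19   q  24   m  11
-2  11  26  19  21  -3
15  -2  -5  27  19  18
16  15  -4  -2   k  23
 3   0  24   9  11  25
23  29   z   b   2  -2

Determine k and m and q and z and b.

k = 24, m = -5, q = 6, z = 25, b = -5

Rows 2 and 3 both sum to 72, so that's the common total.
Row 4 has 16 + 15 − 4 − 2 + 23 = 48; the blank must be 72 − 48 = 24.
Column 5 has 21 + 19 + 24 + 11 + 2 = 77; the blank must be 72 − 77 = -5.
Row 1 has 17 + 19 + 24 − 5 + 11 = 66; the blank must be 72 − 66 = 6.
Column 4 has 24 + 19 + 27 − 2 + 9 = 77; the blank must be 72 − 77 = -5.
Row 6 has 23 + 29 − 5 + 2 − 2 = 47; the blank must be 72 − 47 = 25.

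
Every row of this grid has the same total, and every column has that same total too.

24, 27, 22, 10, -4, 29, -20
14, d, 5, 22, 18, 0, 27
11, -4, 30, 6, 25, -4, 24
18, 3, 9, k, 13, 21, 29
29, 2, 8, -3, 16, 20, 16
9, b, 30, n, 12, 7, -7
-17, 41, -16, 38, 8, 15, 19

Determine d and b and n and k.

Rows 1 and 3 both sum to 88, so that's the common total.
The known cells in row 2 total 86, leaving 88 − 86 = 2 for the blank.
The known cells in row 4 total 93, leaving 88 − 93 = -5 for the blank.
The known cells in column 4 total 68, leaving 88 − 68 = 20 for the blank.
The known cells in row 6 total 71, leaving 88 − 71 = 17 for the blank.

d = 2, b = 17, n = 20, k = -5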